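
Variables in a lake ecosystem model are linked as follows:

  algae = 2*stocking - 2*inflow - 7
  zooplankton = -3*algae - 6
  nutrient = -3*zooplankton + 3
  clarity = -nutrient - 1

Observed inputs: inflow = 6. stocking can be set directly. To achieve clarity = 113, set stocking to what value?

Substituting into the algae equation gives algae = 2*stocking - 19.
Substituting into the zooplankton equation gives zooplankton = -6*stocking + 51.
nutrient becomes 18*stocking - 150.
clarity becomes -18*stocking + 149.
Solve -18*stocking + 149 = 113: stocking = (113 - 149) / -18 = 2.

stocking = 2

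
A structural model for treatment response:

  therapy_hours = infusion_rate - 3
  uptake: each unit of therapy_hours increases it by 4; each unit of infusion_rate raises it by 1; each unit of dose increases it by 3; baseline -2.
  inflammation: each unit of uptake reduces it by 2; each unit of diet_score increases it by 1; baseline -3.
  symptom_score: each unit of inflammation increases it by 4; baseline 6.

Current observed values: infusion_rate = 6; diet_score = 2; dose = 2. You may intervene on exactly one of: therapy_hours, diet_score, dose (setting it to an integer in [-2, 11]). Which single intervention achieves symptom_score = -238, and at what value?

set therapy_hours = 5

Intervening on therapy_hours: with other inputs at their observed values, symptom_score = -32*therapy_hours - 78. Solving for -238 gives therapy_hours = 5, within [-2, 11].
Intervening on diet_score: symptom_score = 4*diet_score - 182. Reaching -238 requires diet_score = -14, outside [-2, 11].
Intervening on dose: symptom_score = -24*dose - 126. Reaching -238 requires dose = 14/3, not an integer.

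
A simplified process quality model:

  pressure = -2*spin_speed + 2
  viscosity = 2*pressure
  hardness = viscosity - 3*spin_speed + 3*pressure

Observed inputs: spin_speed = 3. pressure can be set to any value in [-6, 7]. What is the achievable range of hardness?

Intervening on pressure fixes its value directly, overriding its dependence on spin_speed.
Substituting into the hardness equation gives hardness = 5*pressure - 9.
Linear in pressure, so extremes are at the endpoints: pressure = -6 gives hardness = -39; pressure = 7 gives hardness = 26.

-39 to 26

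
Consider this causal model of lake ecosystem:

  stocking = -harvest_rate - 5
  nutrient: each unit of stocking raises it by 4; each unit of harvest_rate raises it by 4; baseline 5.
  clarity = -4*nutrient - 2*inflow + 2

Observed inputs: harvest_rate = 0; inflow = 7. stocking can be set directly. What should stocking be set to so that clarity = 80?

stocking = -7

Intervening on stocking fixes its value directly, overriding its dependence on harvest_rate.
Substituting into the nutrient equation gives nutrient = 4*stocking + 5.
So clarity = -16*stocking - 32.
Solve -16*stocking - 32 = 80: stocking = (80 + 32) / -16 = -7.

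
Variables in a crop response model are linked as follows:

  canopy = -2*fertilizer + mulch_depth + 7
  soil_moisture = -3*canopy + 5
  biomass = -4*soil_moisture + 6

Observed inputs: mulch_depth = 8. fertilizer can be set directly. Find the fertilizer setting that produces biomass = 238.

fertilizer = -3

Substituting into the canopy equation gives canopy = -2*fertilizer + 15.
Substituting into the soil_moisture equation gives soil_moisture = 6*fertilizer - 40.
Substituting into the biomass equation gives biomass = -24*fertilizer + 166.
Solve -24*fertilizer + 166 = 238: fertilizer = (238 - 166) / -24 = -3.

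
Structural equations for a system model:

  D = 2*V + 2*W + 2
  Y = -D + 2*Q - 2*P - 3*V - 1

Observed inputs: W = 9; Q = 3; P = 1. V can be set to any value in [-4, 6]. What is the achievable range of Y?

-47 to 3

Substituting into the D equation gives D = 2*V + 20.
Substituting into the Y equation gives Y = -5*V - 17.
Linear in V, so extremes are at the endpoints: V = -4 gives Y = 3; V = 6 gives Y = -47.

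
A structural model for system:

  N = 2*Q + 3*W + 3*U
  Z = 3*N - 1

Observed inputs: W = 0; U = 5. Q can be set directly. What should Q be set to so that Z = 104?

Q = 10

Substituting into the N equation gives N = 2*Q + 15.
Z becomes 6*Q + 44.
Solve 6*Q + 44 = 104: Q = (104 - 44) / 6 = 10.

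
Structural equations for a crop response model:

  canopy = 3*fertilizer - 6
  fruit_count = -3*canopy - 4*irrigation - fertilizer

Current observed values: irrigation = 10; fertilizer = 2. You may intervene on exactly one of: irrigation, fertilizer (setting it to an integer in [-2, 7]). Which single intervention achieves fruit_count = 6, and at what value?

set irrigation = -2

Intervening on irrigation: with other inputs at their observed values, fruit_count = -4*irrigation - 2. Solving for 6 gives irrigation = -2, within [-2, 7].
Intervening on fertilizer: fruit_count = -10*fertilizer - 22. Reaching 6 requires fertilizer = -14/5, not an integer.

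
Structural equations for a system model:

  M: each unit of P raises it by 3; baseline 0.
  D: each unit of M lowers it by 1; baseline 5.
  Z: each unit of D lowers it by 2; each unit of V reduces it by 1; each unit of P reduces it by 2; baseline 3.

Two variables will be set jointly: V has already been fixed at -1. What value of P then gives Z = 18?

P = 6

With V held at -1:
Substituting into the D equation gives D = -3*P + 5.
Substituting into the Z equation gives Z = 4*P - 6.
Solve 4*P - 6 = 18: P = (18 + 6) / 4 = 6.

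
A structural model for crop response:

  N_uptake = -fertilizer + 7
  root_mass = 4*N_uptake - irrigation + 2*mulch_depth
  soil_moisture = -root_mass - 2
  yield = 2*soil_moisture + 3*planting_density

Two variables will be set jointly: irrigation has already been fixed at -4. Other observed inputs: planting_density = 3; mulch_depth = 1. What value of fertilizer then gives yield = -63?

With irrigation held at -4:
Substituting into the root_mass equation gives root_mass = -4*fertilizer + 34.
So soil_moisture = 4*fertilizer - 36.
This gives yield = 8*fertilizer - 63.
Solve 8*fertilizer - 63 = -63: fertilizer = (-63 + 63) / 8 = 0.

fertilizer = 0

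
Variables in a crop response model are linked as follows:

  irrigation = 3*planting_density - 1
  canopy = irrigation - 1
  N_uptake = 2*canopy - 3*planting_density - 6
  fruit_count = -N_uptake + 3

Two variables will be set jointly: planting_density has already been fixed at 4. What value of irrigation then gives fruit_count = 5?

irrigation = 9

With planting_density held at 4:
Intervening on irrigation fixes its value directly, overriding its dependence on planting_density.
Substituting into the N_uptake equation gives N_uptake = 2*irrigation - 20.
So fruit_count = -2*irrigation + 23.
Solve -2*irrigation + 23 = 5: irrigation = (5 - 23) / -2 = 9.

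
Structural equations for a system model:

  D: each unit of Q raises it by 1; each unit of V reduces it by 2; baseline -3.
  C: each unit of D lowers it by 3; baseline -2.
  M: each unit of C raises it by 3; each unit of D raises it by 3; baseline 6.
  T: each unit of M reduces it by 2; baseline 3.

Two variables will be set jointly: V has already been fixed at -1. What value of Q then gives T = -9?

Q = 0

With V held at -1:
Substituting into the D equation gives D = Q - 1.
Substituting into the C equation gives C = -3*Q + 1.
Substituting into the M equation gives M = -6*Q + 6.
So T = 12*Q - 9.
Solve 12*Q - 9 = -9: Q = (-9 + 9) / 12 = 0.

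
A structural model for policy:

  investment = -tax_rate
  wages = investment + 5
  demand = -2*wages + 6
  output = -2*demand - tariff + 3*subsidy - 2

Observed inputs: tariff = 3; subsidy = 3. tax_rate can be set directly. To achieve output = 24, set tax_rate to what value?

tax_rate = -3

Substituting into the wages equation gives wages = -tax_rate + 5.
This gives demand = 2*tax_rate - 4.
Substituting into the output equation gives output = -4*tax_rate + 12.
Solve -4*tax_rate + 12 = 24: tax_rate = (24 - 12) / -4 = -3.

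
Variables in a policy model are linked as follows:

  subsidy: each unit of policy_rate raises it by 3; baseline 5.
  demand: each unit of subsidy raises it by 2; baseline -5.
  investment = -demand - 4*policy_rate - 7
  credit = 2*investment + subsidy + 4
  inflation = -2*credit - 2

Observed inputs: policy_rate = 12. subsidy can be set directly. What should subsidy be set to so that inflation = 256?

subsidy = 11

Intervening on subsidy fixes its value directly, overriding its dependence on policy_rate.
Substituting into the investment equation gives investment = -2*subsidy - 50.
So credit = -3*subsidy - 96.
So inflation = 6*subsidy + 190.
Solve 6*subsidy + 190 = 256: subsidy = (256 - 190) / 6 = 11.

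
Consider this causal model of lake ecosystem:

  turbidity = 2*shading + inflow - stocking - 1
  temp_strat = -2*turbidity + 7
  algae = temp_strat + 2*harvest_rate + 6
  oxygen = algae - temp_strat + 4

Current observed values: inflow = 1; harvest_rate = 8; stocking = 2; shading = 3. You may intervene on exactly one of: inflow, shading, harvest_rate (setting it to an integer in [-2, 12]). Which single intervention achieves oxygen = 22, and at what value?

set harvest_rate = 6

Intervening on inflow: the paths from inflow to oxygen cancel (net effect zero), leaving oxygen = 26; 22 is unreachable this way.
Intervening on shading: the paths from shading to oxygen cancel (net effect zero), leaving oxygen = 26; 22 is unreachable this way.
Intervening on harvest_rate: with other inputs at their observed values, oxygen = 2*harvest_rate + 10. Solving for 22 gives harvest_rate = 6, within [-2, 12].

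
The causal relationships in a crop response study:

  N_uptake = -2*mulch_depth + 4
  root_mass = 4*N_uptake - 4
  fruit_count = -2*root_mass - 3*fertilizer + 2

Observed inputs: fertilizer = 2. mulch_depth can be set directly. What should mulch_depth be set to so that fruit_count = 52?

mulch_depth = 5

Substituting into the root_mass equation gives root_mass = -8*mulch_depth + 12.
Substituting into the fruit_count equation gives fruit_count = 16*mulch_depth - 28.
Solve 16*mulch_depth - 28 = 52: mulch_depth = (52 + 28) / 16 = 5.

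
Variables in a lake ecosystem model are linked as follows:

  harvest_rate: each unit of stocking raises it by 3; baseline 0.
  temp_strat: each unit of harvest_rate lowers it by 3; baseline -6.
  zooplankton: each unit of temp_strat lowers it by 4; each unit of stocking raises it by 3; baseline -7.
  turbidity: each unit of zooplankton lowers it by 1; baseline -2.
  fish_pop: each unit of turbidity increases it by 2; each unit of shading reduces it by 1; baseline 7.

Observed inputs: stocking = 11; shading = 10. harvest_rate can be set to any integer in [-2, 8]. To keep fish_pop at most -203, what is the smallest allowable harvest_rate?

Intervening on harvest_rate fixes its value directly, overriding its dependence on stocking.
Substituting into the zooplankton equation gives zooplankton = 12*harvest_rate + 50.
Substituting into the turbidity equation gives turbidity = -12*harvest_rate - 52.
This gives fish_pop = -24*harvest_rate - 107.
Require -24*harvest_rate - 107 ≤ -203, so harvest_rate ≥ 4.
The smallest integer in [-2, 8] satisfying this is 4.

harvest_rate = 4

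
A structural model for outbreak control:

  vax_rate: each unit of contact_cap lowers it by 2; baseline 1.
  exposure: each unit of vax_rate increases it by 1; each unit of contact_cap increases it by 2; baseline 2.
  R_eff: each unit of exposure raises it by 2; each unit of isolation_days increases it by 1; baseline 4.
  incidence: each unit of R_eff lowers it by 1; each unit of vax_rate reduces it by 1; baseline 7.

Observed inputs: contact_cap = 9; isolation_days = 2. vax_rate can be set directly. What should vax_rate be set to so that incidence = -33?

vax_rate = -2

Intervening on vax_rate fixes its value directly, overriding its dependence on contact_cap.
Substituting into the exposure equation gives exposure = vax_rate + 20.
R_eff becomes 2*vax_rate + 46.
Substituting into the incidence equation gives incidence = -3*vax_rate - 39.
Solve -3*vax_rate - 39 = -33: vax_rate = (-33 + 39) / -3 = -2.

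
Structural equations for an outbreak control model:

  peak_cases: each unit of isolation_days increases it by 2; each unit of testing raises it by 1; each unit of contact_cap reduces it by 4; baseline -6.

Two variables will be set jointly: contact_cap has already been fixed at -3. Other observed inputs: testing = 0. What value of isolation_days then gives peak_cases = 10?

isolation_days = 2

With contact_cap held at -3:
Substituting into the peak_cases equation gives peak_cases = 2*isolation_days + 6.
Solve 2*isolation_days + 6 = 10: isolation_days = (10 - 6) / 2 = 2.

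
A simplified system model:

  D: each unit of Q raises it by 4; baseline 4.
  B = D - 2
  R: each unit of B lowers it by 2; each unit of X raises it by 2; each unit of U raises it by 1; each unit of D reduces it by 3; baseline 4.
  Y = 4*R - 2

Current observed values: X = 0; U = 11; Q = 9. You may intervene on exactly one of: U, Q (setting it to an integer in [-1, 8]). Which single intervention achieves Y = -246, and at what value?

Intervening on U: Y = 4*U - 770. Reaching -246 requires U = 131, outside [-1, 8].
Intervening on Q: with other inputs at their observed values, Y = -80*Q - 6. Solving for -246 gives Q = 3, within [-1, 8].

set Q = 3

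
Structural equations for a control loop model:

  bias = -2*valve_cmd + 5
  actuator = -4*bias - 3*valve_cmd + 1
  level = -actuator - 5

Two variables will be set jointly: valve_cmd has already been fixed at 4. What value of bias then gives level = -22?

With valve_cmd held at 4:
Intervening on bias fixes its value directly, overriding its dependence on valve_cmd.
Substituting into the actuator equation gives actuator = -4*bias - 11.
Substituting into the level equation gives level = 4*bias + 6.
Solve 4*bias + 6 = -22: bias = (-22 - 6) / 4 = -7.

bias = -7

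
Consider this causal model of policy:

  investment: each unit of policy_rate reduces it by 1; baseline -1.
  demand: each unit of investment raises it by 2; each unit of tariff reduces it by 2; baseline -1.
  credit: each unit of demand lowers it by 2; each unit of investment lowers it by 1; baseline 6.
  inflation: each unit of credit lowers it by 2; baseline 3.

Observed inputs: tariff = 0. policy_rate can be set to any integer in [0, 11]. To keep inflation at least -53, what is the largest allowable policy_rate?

Substituting into the demand equation gives demand = -2*policy_rate - 3.
Substituting into the credit equation gives credit = 5*policy_rate + 13.
So inflation = -10*policy_rate - 23.
Require -10*policy_rate - 23 ≥ -53, so policy_rate ≤ 3.
The largest integer in [0, 11] satisfying this is 3.

policy_rate = 3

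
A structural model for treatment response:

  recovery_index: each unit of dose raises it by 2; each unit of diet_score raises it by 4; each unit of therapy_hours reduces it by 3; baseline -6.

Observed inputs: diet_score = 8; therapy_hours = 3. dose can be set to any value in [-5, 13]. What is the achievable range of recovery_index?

7 to 43

Substituting into the recovery_index equation gives recovery_index = 2*dose + 17.
Linear in dose, so extremes are at the endpoints: dose = -5 gives recovery_index = 7; dose = 13 gives recovery_index = 43.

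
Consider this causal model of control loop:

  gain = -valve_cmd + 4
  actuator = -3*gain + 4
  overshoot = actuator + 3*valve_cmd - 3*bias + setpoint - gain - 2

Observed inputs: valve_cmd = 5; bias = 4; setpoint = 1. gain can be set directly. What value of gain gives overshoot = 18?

Intervening on gain fixes its value directly, overriding its dependence on valve_cmd.
Substituting into the overshoot equation gives overshoot = -4*gain + 6.
Solve -4*gain + 6 = 18: gain = (18 - 6) / -4 = -3.

gain = -3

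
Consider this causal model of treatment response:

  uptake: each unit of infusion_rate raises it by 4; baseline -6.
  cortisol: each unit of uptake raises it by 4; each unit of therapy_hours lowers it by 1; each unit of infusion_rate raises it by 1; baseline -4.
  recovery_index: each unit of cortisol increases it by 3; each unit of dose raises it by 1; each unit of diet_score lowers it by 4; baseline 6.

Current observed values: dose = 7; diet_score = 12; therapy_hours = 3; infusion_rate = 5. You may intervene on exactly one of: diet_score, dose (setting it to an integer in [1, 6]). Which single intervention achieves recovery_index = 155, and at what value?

set diet_score = 5

Intervening on diet_score: with other inputs at their observed values, recovery_index = -4*diet_score + 175. Solving for 155 gives diet_score = 5, within [1, 6].
Intervening on dose: recovery_index = dose + 120. Reaching 155 requires dose = 35, outside [1, 6].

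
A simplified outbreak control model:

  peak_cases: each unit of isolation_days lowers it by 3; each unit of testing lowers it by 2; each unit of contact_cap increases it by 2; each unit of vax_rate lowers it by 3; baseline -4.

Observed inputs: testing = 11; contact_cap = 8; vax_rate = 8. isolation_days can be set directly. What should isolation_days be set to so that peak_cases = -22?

isolation_days = -4

Substituting into the peak_cases equation gives peak_cases = -3*isolation_days - 34.
Solve -3*isolation_days - 34 = -22: isolation_days = (-22 + 34) / -3 = -4.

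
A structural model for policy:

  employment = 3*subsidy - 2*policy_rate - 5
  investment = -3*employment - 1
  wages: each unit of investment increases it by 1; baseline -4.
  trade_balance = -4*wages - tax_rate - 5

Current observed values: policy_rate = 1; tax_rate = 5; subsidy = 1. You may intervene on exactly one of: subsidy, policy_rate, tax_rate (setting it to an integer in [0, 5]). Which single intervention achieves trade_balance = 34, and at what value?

set subsidy = 3

Intervening on subsidy: with other inputs at their observed values, trade_balance = 36*subsidy - 74. Solving for 34 gives subsidy = 3, within [0, 5].
Intervening on policy_rate: trade_balance = -24*policy_rate - 14. Reaching 34 requires policy_rate = -2, outside [0, 5].
Intervening on tax_rate: trade_balance = -tax_rate - 33. Reaching 34 requires tax_rate = -67, outside [0, 5].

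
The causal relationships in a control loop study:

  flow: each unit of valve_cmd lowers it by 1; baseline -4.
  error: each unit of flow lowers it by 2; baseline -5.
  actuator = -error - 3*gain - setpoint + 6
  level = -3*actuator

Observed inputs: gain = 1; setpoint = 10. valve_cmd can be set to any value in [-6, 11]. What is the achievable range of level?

-6 to 96

Substituting into the error equation gives error = 2*valve_cmd + 3.
Substituting into the actuator equation gives actuator = -2*valve_cmd - 10.
So level = 6*valve_cmd + 30.
Linear in valve_cmd, so extremes are at the endpoints: valve_cmd = -6 gives level = -6; valve_cmd = 11 gives level = 96.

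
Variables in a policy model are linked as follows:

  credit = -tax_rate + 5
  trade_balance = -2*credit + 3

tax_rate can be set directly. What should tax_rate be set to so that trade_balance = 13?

tax_rate = 10

Substituting into the trade_balance equation gives trade_balance = 2*tax_rate - 7.
Solve 2*tax_rate - 7 = 13: tax_rate = (13 + 7) / 2 = 10.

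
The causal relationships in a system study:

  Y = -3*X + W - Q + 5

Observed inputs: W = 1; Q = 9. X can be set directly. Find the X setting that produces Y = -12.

Substituting into the Y equation gives Y = -3*X - 3.
Solve -3*X - 3 = -12: X = (-12 + 3) / -3 = 3.

X = 3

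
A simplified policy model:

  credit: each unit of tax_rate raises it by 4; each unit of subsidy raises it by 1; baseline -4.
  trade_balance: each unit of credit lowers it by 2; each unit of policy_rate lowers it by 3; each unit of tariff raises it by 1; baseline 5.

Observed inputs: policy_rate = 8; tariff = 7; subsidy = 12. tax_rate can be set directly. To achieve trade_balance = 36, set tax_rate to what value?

tax_rate = -8

Substituting into the credit equation gives credit = 4*tax_rate + 8.
This gives trade_balance = -8*tax_rate - 28.
Solve -8*tax_rate - 28 = 36: tax_rate = (36 + 28) / -8 = -8.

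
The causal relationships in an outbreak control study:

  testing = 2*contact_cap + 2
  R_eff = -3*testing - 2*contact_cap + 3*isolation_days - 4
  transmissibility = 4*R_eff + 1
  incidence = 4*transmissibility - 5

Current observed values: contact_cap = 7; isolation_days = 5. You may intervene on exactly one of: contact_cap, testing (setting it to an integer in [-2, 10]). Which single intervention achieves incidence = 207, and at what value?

Intervening on contact_cap: with other inputs at their observed values, incidence = -128*contact_cap + 79. Solving for 207 gives contact_cap = -1, within [-2, 10].
Intervening on testing: incidence = -48*testing - 49. Reaching 207 requires testing = -16/3, not an integer.

set contact_cap = -1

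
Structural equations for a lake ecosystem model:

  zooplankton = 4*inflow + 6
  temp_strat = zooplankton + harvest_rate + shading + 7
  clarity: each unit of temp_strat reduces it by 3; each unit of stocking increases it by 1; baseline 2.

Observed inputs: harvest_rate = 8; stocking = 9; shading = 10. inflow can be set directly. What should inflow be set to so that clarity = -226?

Substituting into the temp_strat equation gives temp_strat = 4*inflow + 31.
Substituting into the clarity equation gives clarity = -12*inflow - 82.
Solve -12*inflow - 82 = -226: inflow = (-226 + 82) / -12 = 12.

inflow = 12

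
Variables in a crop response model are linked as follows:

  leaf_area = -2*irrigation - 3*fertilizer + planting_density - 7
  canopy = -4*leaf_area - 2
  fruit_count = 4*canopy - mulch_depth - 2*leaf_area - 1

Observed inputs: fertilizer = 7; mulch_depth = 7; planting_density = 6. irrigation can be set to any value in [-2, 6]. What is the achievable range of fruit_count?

Substituting into the leaf_area equation gives leaf_area = -2*irrigation - 22.
Substituting into the canopy equation gives canopy = 8*irrigation + 86.
fruit_count becomes 36*irrigation + 380.
Linear in irrigation, so extremes are at the endpoints: irrigation = -2 gives fruit_count = 308; irrigation = 6 gives fruit_count = 596.

308 to 596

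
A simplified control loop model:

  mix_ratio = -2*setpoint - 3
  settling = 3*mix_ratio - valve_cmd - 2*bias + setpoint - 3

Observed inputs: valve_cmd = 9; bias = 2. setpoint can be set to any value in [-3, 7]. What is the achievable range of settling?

-60 to -10

Substituting into the settling equation gives settling = -5*setpoint - 25.
Linear in setpoint, so extremes are at the endpoints: setpoint = -3 gives settling = -10; setpoint = 7 gives settling = -60.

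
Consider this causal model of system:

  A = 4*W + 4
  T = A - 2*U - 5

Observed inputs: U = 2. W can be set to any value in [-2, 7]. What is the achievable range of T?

Substituting into the T equation gives T = 4*W - 5.
Linear in W, so extremes are at the endpoints: W = -2 gives T = -13; W = 7 gives T = 23.

-13 to 23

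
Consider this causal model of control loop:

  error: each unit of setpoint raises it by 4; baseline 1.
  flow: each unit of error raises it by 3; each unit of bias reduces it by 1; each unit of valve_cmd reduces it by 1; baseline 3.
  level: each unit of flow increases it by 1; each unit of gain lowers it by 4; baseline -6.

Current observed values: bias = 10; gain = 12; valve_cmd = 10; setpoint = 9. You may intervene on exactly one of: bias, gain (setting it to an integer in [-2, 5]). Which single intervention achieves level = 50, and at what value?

Intervening on bias: with other inputs at their observed values, level = -bias + 50. Solving for 50 gives bias = 0, within [-2, 5].
Intervening on gain: level = -4*gain + 88. Reaching 50 requires gain = 19/2, not an integer.

set bias = 0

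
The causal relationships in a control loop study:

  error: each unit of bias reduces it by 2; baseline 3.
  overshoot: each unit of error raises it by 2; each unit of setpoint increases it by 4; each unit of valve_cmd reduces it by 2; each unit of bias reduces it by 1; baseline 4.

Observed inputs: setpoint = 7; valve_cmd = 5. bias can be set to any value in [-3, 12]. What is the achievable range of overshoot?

Substituting into the overshoot equation gives overshoot = -5*bias + 28.
Linear in bias, so extremes are at the endpoints: bias = -3 gives overshoot = 43; bias = 12 gives overshoot = -32.

-32 to 43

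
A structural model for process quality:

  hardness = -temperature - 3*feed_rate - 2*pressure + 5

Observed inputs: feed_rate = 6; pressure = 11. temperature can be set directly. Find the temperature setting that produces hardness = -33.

Substituting into the hardness equation gives hardness = -temperature - 35.
Solve -temperature - 35 = -33: temperature = (-33 + 35) / -1 = -2.

temperature = -2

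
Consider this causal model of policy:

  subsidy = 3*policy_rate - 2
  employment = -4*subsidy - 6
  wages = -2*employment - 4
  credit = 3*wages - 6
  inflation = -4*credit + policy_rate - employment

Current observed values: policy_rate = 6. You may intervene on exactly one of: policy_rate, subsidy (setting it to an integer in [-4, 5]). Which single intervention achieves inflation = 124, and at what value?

set subsidy = -2

Intervening on policy_rate: inflation = -275*policy_rate + 118. Reaching 124 requires policy_rate = -6/275, not an integer.
Intervening on subsidy: with other inputs at their observed values, inflation = -92*subsidy - 60. Solving for 124 gives subsidy = -2, within [-4, 5].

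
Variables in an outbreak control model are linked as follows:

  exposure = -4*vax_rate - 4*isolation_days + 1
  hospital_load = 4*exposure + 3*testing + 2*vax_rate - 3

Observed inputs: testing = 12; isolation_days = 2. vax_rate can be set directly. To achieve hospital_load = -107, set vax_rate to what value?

Substituting into the exposure equation gives exposure = -4*vax_rate - 7.
hospital_load becomes -14*vax_rate + 5.
Solve -14*vax_rate + 5 = -107: vax_rate = (-107 - 5) / -14 = 8.

vax_rate = 8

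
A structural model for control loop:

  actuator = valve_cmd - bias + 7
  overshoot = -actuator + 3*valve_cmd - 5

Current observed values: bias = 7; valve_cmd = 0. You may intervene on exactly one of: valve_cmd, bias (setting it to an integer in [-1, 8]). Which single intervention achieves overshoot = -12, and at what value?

set bias = 0

Intervening on valve_cmd: overshoot = 2*valve_cmd - 5. Reaching -12 requires valve_cmd = -7/2, not an integer.
Intervening on bias: with other inputs at their observed values, overshoot = bias - 12. Solving for -12 gives bias = 0, within [-1, 8].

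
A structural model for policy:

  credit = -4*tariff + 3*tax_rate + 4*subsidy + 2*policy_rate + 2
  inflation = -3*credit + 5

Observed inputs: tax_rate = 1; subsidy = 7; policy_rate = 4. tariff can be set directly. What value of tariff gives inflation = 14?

tariff = 11

Substituting into the credit equation gives credit = -4*tariff + 41.
Substituting into the inflation equation gives inflation = 12*tariff - 118.
Solve 12*tariff - 118 = 14: tariff = (14 + 118) / 12 = 11.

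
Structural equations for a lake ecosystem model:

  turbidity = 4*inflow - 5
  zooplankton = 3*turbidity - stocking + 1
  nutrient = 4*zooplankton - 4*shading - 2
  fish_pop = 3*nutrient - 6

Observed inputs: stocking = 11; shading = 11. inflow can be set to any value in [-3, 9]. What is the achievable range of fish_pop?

-876 to 852

Substituting into the zooplankton equation gives zooplankton = 12*inflow - 25.
So nutrient = 48*inflow - 146.
So fish_pop = 144*inflow - 444.
Linear in inflow, so extremes are at the endpoints: inflow = -3 gives fish_pop = -876; inflow = 9 gives fish_pop = 852.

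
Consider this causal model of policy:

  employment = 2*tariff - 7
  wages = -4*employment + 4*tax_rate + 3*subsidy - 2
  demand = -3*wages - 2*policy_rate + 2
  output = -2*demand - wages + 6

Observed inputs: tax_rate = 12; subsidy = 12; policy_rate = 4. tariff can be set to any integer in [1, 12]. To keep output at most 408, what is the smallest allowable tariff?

Substituting into the wages equation gives wages = -8*tariff + 110.
Substituting into the demand equation gives demand = 24*tariff - 336.
This gives output = -40*tariff + 568.
Require -40*tariff + 568 ≤ 408, so tariff ≥ 4.
The smallest integer in [1, 12] satisfying this is 4.

tariff = 4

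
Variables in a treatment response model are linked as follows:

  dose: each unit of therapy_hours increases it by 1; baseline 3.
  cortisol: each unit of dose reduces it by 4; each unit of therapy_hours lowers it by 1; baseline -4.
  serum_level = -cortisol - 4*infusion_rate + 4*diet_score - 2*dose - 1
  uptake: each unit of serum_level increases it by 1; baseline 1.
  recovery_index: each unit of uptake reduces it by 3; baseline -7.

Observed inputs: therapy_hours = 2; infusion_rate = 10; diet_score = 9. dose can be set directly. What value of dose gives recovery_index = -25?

dose = 2

Intervening on dose fixes its value directly, overriding its dependence on therapy_hours.
Substituting into the cortisol equation gives cortisol = -4*dose - 6.
Substituting into the serum_level equation gives serum_level = 2*dose + 1.
This gives uptake = 2*dose + 2.
This gives recovery_index = -6*dose - 13.
Solve -6*dose - 13 = -25: dose = (-25 + 13) / -6 = 2.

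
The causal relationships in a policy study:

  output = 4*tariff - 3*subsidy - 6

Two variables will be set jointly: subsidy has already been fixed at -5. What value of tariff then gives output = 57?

With subsidy held at -5:
Substituting into the output equation gives output = 4*tariff + 9.
Solve 4*tariff + 9 = 57: tariff = (57 - 9) / 4 = 12.

tariff = 12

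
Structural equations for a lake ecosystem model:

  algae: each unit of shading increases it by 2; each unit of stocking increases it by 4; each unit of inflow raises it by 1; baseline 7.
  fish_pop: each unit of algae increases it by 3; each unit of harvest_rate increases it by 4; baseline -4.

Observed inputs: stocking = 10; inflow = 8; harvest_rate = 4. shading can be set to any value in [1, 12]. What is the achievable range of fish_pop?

183 to 249

Substituting into the algae equation gives algae = 2*shading + 55.
fish_pop becomes 6*shading + 177.
Linear in shading, so extremes are at the endpoints: shading = 1 gives fish_pop = 183; shading = 12 gives fish_pop = 249.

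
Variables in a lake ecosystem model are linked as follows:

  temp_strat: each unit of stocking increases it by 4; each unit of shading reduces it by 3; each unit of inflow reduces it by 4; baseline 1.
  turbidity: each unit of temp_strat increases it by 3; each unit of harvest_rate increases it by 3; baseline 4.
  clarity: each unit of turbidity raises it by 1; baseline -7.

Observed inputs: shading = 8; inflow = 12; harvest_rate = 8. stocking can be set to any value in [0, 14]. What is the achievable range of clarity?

-192 to -24

Substituting into the temp_strat equation gives temp_strat = 4*stocking - 71.
Substituting into the turbidity equation gives turbidity = 12*stocking - 185.
So clarity = 12*stocking - 192.
Linear in stocking, so extremes are at the endpoints: stocking = 0 gives clarity = -192; stocking = 14 gives clarity = -24.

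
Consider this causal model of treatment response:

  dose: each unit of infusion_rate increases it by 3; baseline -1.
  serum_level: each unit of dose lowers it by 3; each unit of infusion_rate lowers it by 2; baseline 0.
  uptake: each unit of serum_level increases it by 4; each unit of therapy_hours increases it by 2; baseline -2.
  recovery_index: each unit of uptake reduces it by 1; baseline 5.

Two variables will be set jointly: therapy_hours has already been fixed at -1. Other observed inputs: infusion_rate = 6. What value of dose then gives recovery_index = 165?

With therapy_hours held at -1:
Intervening on dose fixes its value directly, overriding its dependence on infusion_rate.
Substituting into the serum_level equation gives serum_level = -3*dose - 12.
So uptake = -12*dose - 52.
recovery_index becomes 12*dose + 57.
Solve 12*dose + 57 = 165: dose = (165 - 57) / 12 = 9.

dose = 9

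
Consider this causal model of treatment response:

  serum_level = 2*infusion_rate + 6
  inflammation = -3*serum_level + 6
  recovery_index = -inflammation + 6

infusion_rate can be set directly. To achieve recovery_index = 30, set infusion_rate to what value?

infusion_rate = 2

Substituting into the inflammation equation gives inflammation = -6*infusion_rate - 12.
Substituting into the recovery_index equation gives recovery_index = 6*infusion_rate + 18.
Solve 6*infusion_rate + 18 = 30: infusion_rate = (30 - 18) / 6 = 2.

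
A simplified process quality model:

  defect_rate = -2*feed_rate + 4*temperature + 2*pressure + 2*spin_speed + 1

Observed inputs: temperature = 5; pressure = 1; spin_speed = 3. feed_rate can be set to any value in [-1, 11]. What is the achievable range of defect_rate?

Substituting into the defect_rate equation gives defect_rate = -2*feed_rate + 29.
Linear in feed_rate, so extremes are at the endpoints: feed_rate = -1 gives defect_rate = 31; feed_rate = 11 gives defect_rate = 7.

7 to 31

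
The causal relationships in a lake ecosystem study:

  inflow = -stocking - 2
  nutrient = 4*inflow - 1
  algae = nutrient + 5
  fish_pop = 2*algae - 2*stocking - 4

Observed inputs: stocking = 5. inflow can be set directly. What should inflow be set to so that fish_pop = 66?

inflow = 9

Intervening on inflow fixes its value directly, overriding its dependence on stocking.
Substituting into the algae equation gives algae = 4*inflow + 4.
Substituting into the fish_pop equation gives fish_pop = 8*inflow - 6.
Solve 8*inflow - 6 = 66: inflow = (66 + 6) / 8 = 9.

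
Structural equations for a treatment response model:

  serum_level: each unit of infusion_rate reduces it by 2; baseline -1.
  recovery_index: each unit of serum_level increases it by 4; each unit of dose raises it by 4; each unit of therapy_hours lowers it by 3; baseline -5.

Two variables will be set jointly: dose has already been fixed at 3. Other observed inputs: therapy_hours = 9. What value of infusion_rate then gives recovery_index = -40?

infusion_rate = 2

With dose held at 3:
Substituting into the recovery_index equation gives recovery_index = -8*infusion_rate - 24.
Solve -8*infusion_rate - 24 = -40: infusion_rate = (-40 + 24) / -8 = 2.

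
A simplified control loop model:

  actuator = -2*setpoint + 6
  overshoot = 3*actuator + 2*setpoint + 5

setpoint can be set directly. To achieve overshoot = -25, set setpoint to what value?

Substituting into the overshoot equation gives overshoot = -4*setpoint + 23.
Solve -4*setpoint + 23 = -25: setpoint = (-25 - 23) / -4 = 12.

setpoint = 12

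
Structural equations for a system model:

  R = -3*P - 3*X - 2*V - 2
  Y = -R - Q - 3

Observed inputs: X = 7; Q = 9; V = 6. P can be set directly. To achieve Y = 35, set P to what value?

P = 4

Substituting into the R equation gives R = -3*P - 35.
Substituting into the Y equation gives Y = 3*P + 23.
Solve 3*P + 23 = 35: P = (35 - 23) / 3 = 4.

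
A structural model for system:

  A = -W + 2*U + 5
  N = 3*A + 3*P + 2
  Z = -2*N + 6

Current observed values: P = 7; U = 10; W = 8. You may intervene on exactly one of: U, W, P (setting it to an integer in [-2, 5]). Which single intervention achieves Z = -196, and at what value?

Intervening on U: Z = -12*U - 22. Reaching -196 requires U = 29/2, not an integer.
Intervening on W: with other inputs at their observed values, Z = 6*W - 190. Solving for -196 gives W = -1, within [-2, 5].
Intervening on P: Z = -6*P - 100. Reaching -196 requires P = 16, outside [-2, 5].

set W = -1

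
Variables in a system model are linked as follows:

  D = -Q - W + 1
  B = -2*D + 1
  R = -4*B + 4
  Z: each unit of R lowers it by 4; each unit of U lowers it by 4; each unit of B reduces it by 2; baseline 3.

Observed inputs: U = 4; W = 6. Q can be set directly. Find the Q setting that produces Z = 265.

Substituting into the D equation gives D = -Q - 5.
So B = 2*Q + 11.
Substituting into the R equation gives R = -8*Q - 40.
This gives Z = 28*Q + 125.
Solve 28*Q + 125 = 265: Q = (265 - 125) / 28 = 5.

Q = 5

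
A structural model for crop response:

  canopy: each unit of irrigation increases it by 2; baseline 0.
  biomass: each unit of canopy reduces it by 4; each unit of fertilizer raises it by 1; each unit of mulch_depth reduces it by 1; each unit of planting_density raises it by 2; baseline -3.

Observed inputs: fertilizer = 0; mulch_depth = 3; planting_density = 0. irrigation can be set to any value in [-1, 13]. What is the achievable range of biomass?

Substituting into the biomass equation gives biomass = -8*irrigation - 6.
Linear in irrigation, so extremes are at the endpoints: irrigation = -1 gives biomass = 2; irrigation = 13 gives biomass = -110.

-110 to 2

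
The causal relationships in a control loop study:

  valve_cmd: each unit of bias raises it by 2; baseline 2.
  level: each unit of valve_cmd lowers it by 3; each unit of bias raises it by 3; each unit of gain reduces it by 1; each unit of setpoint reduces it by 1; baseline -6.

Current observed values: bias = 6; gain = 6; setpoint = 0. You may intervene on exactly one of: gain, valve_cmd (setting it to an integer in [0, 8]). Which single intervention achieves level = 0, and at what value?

Intervening on gain: level = -gain - 30. Reaching 0 requires gain = -30, outside [0, 8].
Intervening on valve_cmd: with other inputs at their observed values, level = -3*valve_cmd + 6. Solving for 0 gives valve_cmd = 2, within [0, 8].

set valve_cmd = 2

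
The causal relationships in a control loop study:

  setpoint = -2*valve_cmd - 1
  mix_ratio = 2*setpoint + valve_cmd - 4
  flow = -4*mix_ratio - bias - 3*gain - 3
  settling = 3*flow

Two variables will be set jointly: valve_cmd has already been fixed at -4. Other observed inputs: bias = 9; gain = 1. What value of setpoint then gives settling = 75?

With valve_cmd held at -4:
Intervening on setpoint fixes its value directly, overriding its dependence on valve_cmd.
Substituting into the mix_ratio equation gives mix_ratio = 2*setpoint - 8.
Substituting into the flow equation gives flow = -8*setpoint + 17.
Substituting into the settling equation gives settling = -24*setpoint + 51.
Solve -24*setpoint + 51 = 75: setpoint = (75 - 51) / -24 = -1.

setpoint = -1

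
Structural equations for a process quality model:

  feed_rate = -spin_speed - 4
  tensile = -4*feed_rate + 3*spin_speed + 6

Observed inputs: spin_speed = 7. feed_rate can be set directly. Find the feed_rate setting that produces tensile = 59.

Intervening on feed_rate fixes its value directly, overriding its dependence on spin_speed.
Substituting into the tensile equation gives tensile = -4*feed_rate + 27.
Solve -4*feed_rate + 27 = 59: feed_rate = (59 - 27) / -4 = -8.

feed_rate = -8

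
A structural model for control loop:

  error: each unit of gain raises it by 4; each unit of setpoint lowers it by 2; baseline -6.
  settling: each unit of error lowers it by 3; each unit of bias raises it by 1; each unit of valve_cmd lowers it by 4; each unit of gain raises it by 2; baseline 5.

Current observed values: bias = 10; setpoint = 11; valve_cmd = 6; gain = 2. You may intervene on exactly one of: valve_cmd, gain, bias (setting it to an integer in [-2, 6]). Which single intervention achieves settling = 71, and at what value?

set valve_cmd = 2

Intervening on valve_cmd: with other inputs at their observed values, settling = -4*valve_cmd + 79. Solving for 71 gives valve_cmd = 2, within [-2, 6].
Intervening on gain: settling = -10*gain + 75. Reaching 71 requires gain = 2/5, not an integer.
Intervening on bias: settling = bias + 45. Reaching 71 requires bias = 26, outside [-2, 6].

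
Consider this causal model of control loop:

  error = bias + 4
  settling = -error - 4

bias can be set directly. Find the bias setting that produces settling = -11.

Substituting into the settling equation gives settling = -bias - 8.
Solve -bias - 8 = -11: bias = (-11 + 8) / -1 = 3.

bias = 3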